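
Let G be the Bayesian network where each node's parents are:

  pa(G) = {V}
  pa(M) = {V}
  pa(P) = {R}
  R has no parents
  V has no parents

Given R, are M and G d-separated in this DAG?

The only undirected path from M to G is:
Path 1: M ← V → G
  V is a fork and V is not conditioned on — no node blocks this path, so it is active.
Since the path M ← V → G is active, M and G are not d-separated given {R}.

No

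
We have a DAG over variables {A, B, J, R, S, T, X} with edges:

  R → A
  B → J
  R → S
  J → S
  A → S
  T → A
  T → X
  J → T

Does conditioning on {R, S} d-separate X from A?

3 paths connect X and A; each must be blocked for d-separation to hold:
  1. X ← T → A — T:fork[open] ⇒ active
  2. X ← T ← J → S ← R → A — T:chain[open]; J:fork[open]; S:collider[open]; R:fork[blocks] ⇒ blocked
  3. X ← T ← J → S ← A — T:chain[open]; J:fork[open]; S:collider[open] ⇒ active
At least one path is unblocked, so d-separation fails.

No — X and A are not d-separated given {R, S}.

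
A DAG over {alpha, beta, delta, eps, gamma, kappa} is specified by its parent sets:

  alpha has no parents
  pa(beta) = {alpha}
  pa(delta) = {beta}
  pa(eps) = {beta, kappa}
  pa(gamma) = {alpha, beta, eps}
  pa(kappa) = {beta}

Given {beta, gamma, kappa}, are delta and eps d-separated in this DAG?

4 paths connect delta and eps; each must be blocked for d-separation to hold:
Path 1: delta ← beta → kappa → eps
  beta is a fork here and beta is conditioned on, so the path is blocked at beta.
Path 2: delta ← beta ← alpha → gamma ← eps
  beta is a chain here and beta is conditioned on, so the path is blocked at beta.
Path 3: delta ← beta → gamma ← eps
  beta is a fork here and beta is conditioned on, so the path is blocked at beta.
Path 4: delta ← beta → eps
  beta is a fork here and beta is conditioned on, so the path is blocked at beta.
All paths are blocked; delta ⊥ eps | {beta, gamma, kappa} holds.

Yes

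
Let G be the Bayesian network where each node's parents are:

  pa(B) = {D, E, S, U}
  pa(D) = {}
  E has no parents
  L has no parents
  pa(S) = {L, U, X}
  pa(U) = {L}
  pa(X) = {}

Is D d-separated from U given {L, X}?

Yes

3 paths connect D and U; each must be blocked for d-separation to hold:
  1. D → B ← U — B:collider[blocks] ⇒ blocked
  2. D → B ← S ← L → U — B:collider[blocks]; S:chain[open]; L:fork[blocks] ⇒ blocked
  3. D → B ← S ← U — B:collider[blocks]; S:chain[open] ⇒ blocked
Every path is blocked, so D and U are d-separated given {L, X}.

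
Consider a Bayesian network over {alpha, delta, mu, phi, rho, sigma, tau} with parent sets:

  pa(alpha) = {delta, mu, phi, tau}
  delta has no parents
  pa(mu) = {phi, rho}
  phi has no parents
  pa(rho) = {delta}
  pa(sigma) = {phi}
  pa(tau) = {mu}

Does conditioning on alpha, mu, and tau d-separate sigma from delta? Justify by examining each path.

6 paths connect sigma and delta; each must be blocked for d-separation to hold:
Path 1: sigma ← phi → alpha ← delta
  phi is a fork and phi is not conditioned on; alpha is a collider and alpha is conditioned on, which opens it — no node blocks this path, so it is active.
Path 2: sigma ← phi → alpha ← tau ← mu ← rho ← delta
  tau is a chain here and tau is conditioned on, so the path is blocked at tau.
Path 3: sigma ← phi → alpha ← mu ← rho ← delta
  mu is a chain here and mu is conditioned on, so the path is blocked at mu.
Path 4: sigma ← phi → mu ← rho ← delta
  phi is a fork and phi is not conditioned on; mu is a collider and mu is conditioned on, which opens it; rho is a chain and rho is not conditioned on — no node blocks this path, so it is active.
Path 5: sigma ← phi → mu → tau → alpha ← delta
  mu is a chain here and mu is conditioned on, so the path is blocked at mu.
Path 6: sigma ← phi → mu → alpha ← delta
  mu is a chain here and mu is conditioned on, so the path is blocked at mu.
Since the path sigma ← phi → alpha ← delta is active, sigma and delta are not d-separated given {alpha, mu, tau}.

No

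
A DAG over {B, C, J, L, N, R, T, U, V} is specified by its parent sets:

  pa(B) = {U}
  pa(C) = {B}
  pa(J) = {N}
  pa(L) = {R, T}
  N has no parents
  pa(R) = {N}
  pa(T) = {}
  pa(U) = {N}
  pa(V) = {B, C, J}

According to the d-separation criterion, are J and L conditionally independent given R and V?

Enumerating the 3 paths from J to L and testing each for blocking by {R, V}:
Path 1: J → V ← C ← B ← U ← N → R → L
  R is a chain here and R is conditioned on, so the path is blocked at R.
Path 2: J → V ← B ← U ← N → R → L
  R is a chain here and R is conditioned on, so the path is blocked at R.
Path 3: J ← N → R → L
  R is a chain here and R is conditioned on, so the path is blocked at R.
Every path is blocked, so J and L are d-separated given {R, V}.

Yes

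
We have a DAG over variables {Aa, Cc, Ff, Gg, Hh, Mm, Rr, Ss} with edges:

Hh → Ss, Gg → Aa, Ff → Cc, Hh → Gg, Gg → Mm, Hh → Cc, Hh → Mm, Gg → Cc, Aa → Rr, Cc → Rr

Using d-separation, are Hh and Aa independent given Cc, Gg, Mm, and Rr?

Yes

We examine all 6 paths between Hh and Aa:
Path 1: Hh → Cc → Rr ← Aa
  Cc is a chain here and Cc is conditioned on, so the path is blocked at Cc.
Path 2: Hh → Cc ← Gg → Aa
  Gg is a fork here and Gg is conditioned on, so the path is blocked at Gg.
Path 3: Hh → Mm ← Gg → Aa
  Gg is a fork here and Gg is conditioned on, so the path is blocked at Gg.
Path 4: Hh → Mm ← Gg → Cc → Rr ← Aa
  Gg is a fork here and Gg is conditioned on, so the path is blocked at Gg.
Path 5: Hh → Gg → Aa
  Gg is a chain here and Gg is conditioned on, so the path is blocked at Gg.
Path 6: Hh → Gg → Cc → Rr ← Aa
  Gg is a chain here and Gg is conditioned on, so the path is blocked at Gg.
Every path is blocked, so Hh and Aa are d-separated given {Cc, Gg, Mm, Rr}.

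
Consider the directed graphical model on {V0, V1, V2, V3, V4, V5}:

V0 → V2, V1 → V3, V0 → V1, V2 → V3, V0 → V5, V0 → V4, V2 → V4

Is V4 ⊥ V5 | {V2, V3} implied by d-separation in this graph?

Enumerating the 3 paths from V4 to V5 and testing each for blocking by {V2, V3}:
Path 1: V4 ← V2 → V3 ← V1 ← V0 → V5
  V2 is a fork here and V2 is conditioned on, so the path is blocked at V2.
Path 2: V4 ← V2 ← V0 → V5
  V2 is a chain here and V2 is conditioned on, so the path is blocked at V2.
Path 3: V4 ← V0 → V5
  V0 is a fork and V0 is not conditioned on — no node blocks this path, so it is active.
At least one path is unblocked, so d-separation fails.

No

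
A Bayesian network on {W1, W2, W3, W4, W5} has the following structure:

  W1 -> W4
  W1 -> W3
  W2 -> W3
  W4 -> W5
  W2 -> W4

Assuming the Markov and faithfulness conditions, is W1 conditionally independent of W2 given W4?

No

We examine all 2 paths between W1 and W2:
Path 1: W1 → W4 ← W2
  W4 is a collider and W4 is conditioned on, which opens it — no node blocks this path, so it is active.
Path 2: W1 → W3 ← W2
  W3 is a collider here and neither W3 nor any of its descendants is conditioned on, so the collider stays closed — the path is blocked at W3.
At least one path is unblocked, so d-separation fails.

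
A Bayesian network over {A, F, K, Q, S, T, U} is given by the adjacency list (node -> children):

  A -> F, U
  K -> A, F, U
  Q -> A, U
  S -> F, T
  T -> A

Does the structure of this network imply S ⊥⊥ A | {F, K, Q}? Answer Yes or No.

No

5 paths connect S and A; each must be blocked for d-separation to hold:
Path 1: S → T → A
  T is a chain and T is not conditioned on — no node blocks this path, so it is active.
Path 2: S → F ← A
  F is a collider and F is conditioned on, which opens it — no node blocks this path, so it is active.
Path 3: S → F ← K → A
  K is a fork here and K is conditioned on, so the path is blocked at K.
Path 4: S → F ← K → U ← A
  K is a fork here and K is conditioned on, so the path is blocked at K.
Path 5: S → F ← K → U ← Q → A
  K is a fork here and K is conditioned on, so the path is blocked at K.
Since the path S → T → A is active, S and A are not d-separated given {F, K, Q}.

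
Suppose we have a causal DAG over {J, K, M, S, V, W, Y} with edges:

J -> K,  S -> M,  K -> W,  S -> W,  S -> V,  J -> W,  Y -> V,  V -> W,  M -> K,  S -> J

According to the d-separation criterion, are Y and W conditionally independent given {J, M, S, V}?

We examine all 6 paths between Y and W:
Path 1: Y → V → W
  V is a chain here and V is conditioned on, so the path is blocked at V.
Path 2: Y → V ← S → M → K ← J → W
  S is a fork here and S is conditioned on, so the path is blocked at S.
Path 3: Y → V ← S → M → K → W
  S is a fork here and S is conditioned on, so the path is blocked at S.
Path 4: Y → V ← S → J → K → W
  S is a fork here and S is conditioned on, so the path is blocked at S.
Path 5: Y → V ← S → J → W
  S is a fork here and S is conditioned on, so the path is blocked at S.
Path 6: Y → V ← S → W
  S is a fork here and S is conditioned on, so the path is blocked at S.
Every path is blocked, so Y and W are d-separated given {J, M, S, V}.

Yes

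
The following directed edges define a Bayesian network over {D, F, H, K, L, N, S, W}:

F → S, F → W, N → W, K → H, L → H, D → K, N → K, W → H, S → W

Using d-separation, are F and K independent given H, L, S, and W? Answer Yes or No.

We examine all 4 paths between F and K:
  1. F → S → W ← N → K — S:chain[blocks]; W:collider[open]; N:fork[open] ⇒ blocked
  2. F → S → W → H ← K — S:chain[blocks]; W:chain[blocks]; H:collider[open] ⇒ blocked
  3. F → W ← N → K — W:collider[open]; N:fork[open] ⇒ active
  4. F → W → H ← K — W:chain[blocks]; H:collider[open] ⇒ blocked
Because an active path exists, F and K are not d-separated.

No — F and K are not d-separated given {H, L, S, W}.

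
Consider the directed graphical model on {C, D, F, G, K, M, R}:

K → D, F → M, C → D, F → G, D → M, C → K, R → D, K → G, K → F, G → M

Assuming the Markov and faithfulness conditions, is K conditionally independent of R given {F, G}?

6 paths connect K and R; each must be blocked for d-separation to hold:
Path 1: K ← C → D ← R
  D is a collider here and neither D nor any of its descendants is conditioned on, so the collider stays closed — the path is blocked at D.
Path 2: K → G ← F → M ← D ← R
  F is a fork here and F is conditioned on, so the path is blocked at F.
Path 3: K → G → M ← D ← R
  G is a chain here and G is conditioned on, so the path is blocked at G.
Path 4: K → D ← R
  D is a collider here and neither D nor any of its descendants is conditioned on, so the collider stays closed — the path is blocked at D.
Path 5: K → F → G → M ← D ← R
  F is a chain here and F is conditioned on, so the path is blocked at F.
Path 6: K → F → M ← D ← R
  F is a chain here and F is conditioned on, so the path is blocked at F.
All paths are blocked; K ⊥ R | {F, G} holds.

Yes — K and R are d-separated given {F, G}.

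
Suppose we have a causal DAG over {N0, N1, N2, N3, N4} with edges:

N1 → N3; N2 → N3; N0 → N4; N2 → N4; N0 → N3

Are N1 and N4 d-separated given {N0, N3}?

No

Enumerating the 2 paths from N1 to N4 and testing each for blocking by {N0, N3}:
Path 1: N1 → N3 ← N0 → N4
  N0 is a fork here and N0 is conditioned on, so the path is blocked at N0.
Path 2: N1 → N3 ← N2 → N4
  N3 is a collider and N3 is conditioned on, which opens it; N2 is a fork and N2 is not conditioned on — no node blocks this path, so it is active.
At least one path is unblocked, so d-separation fails.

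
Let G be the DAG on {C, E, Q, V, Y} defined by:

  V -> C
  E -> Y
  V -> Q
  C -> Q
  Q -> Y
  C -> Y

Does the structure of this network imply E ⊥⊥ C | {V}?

We examine all 3 paths between E and C:
  1. E → Y ← Q ← V → C — Y:collider[blocks]; Q:chain[open]; V:fork[blocks] ⇒ blocked
  2. E → Y ← Q ← C — Y:collider[blocks]; Q:chain[open] ⇒ blocked
  3. E → Y ← C — Y:collider[blocks] ⇒ blocked
All paths are blocked; E ⊥ C | {V} holds.

Yes — E and C are d-separated given {V}.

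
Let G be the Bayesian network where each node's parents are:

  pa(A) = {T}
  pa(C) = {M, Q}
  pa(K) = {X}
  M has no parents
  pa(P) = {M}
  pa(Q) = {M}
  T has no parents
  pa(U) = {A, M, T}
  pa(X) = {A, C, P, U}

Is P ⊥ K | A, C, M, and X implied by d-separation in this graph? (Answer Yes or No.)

Yes

6 paths connect P and K; each must be blocked for d-separation to hold:
  1. P ← M → C → X → K — M:fork[blocks]; C:chain[blocks]; X:chain[blocks] ⇒ blocked
  2. P ← M → Q → C → X → K — M:fork[blocks]; Q:chain[open]; C:chain[blocks]; X:chain[blocks] ⇒ blocked
  3. P ← M → U ← T → A → X → K — M:fork[blocks]; U:collider[open]; T:fork[open]; A:chain[blocks]; X:chain[blocks] ⇒ blocked
  4. P ← M → U ← A → X → K — M:fork[blocks]; U:collider[open]; A:fork[blocks]; X:chain[blocks] ⇒ blocked
  5. P ← M → U → X → K — M:fork[blocks]; U:chain[open]; X:chain[blocks] ⇒ blocked
  6. P → X → K — X:chain[blocks] ⇒ blocked
Every path is blocked, so P and K are d-separated given {A, C, M, X}.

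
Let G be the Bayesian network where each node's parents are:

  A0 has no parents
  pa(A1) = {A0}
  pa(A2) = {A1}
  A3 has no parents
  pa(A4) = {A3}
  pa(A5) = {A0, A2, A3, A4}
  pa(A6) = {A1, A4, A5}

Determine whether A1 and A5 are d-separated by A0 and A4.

No

We examine all 5 paths between A1 and A5:
  1. A1 → A2 → A5 — A2:chain[open] ⇒ active
  2. A1 ← A0 → A5 — A0:fork[blocks] ⇒ blocked
  3. A1 → A6 ← A5 — A6:collider[blocks] ⇒ blocked
  4. A1 → A6 ← A4 → A5 — A6:collider[blocks]; A4:fork[blocks] ⇒ blocked
  5. A1 → A6 ← A4 ← A3 → A5 — A6:collider[blocks]; A4:chain[blocks]; A3:fork[open] ⇒ blocked
At least one path is unblocked, so d-separation fails.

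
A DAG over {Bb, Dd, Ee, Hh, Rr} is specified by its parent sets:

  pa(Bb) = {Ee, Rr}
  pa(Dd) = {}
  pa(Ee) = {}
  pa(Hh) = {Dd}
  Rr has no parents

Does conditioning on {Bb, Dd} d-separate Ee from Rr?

No — Ee and Rr are not d-separated given {Bb, Dd}.

There is one path between Ee and Rr:
Path 1: Ee → Bb ← Rr
  Bb is a collider and Bb is conditioned on, which opens it — no node blocks this path, so it is active.
Because an active path exists, Ee and Rr are not d-separated.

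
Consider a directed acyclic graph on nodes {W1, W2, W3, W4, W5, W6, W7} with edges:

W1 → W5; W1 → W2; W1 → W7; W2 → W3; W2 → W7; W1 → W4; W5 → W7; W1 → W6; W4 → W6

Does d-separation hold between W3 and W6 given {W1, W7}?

We examine all 6 paths between W3 and W6:
  1. W3 ← W2 ← W1 → W4 → W6 — W2:chain[open]; W1:fork[blocks]; W4:chain[open] ⇒ blocked
  2. W3 ← W2 ← W1 → W6 — W2:chain[open]; W1:fork[blocks] ⇒ blocked
  3. W3 ← W2 → W7 ← W1 → W4 → W6 — W2:fork[open]; W7:collider[open]; W1:fork[blocks]; W4:chain[open] ⇒ blocked
  4. W3 ← W2 → W7 ← W1 → W6 — W2:fork[open]; W7:collider[open]; W1:fork[blocks] ⇒ blocked
  5. W3 ← W2 → W7 ← W5 ← W1 → W4 → W6 — W2:fork[open]; W7:collider[open]; W5:chain[open]; W1:fork[blocks]; W4:chain[open] ⇒ blocked
  6. W3 ← W2 → W7 ← W5 ← W1 → W6 — W2:fork[open]; W7:collider[open]; W5:chain[open]; W1:fork[blocks] ⇒ blocked
Since every path is blocked, d-separation holds.

Yes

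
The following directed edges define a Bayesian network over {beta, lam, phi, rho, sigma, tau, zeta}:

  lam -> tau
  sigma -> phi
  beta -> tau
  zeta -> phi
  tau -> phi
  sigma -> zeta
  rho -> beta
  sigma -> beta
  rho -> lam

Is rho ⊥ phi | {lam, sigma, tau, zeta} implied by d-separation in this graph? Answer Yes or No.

We examine all 6 paths between rho and phi:
Path 1: rho → beta → tau → phi
  tau is a chain here and tau is conditioned on, so the path is blocked at tau.
Path 2: rho → beta ← sigma → phi
  sigma is a fork here and sigma is conditioned on, so the path is blocked at sigma.
Path 3: rho → beta ← sigma → zeta → phi
  sigma is a fork here and sigma is conditioned on, so the path is blocked at sigma.
Path 4: rho → lam → tau → phi
  lam is a chain here and lam is conditioned on, so the path is blocked at lam.
Path 5: rho → lam → tau ← beta ← sigma → phi
  lam is a chain here and lam is conditioned on, so the path is blocked at lam.
Path 6: rho → lam → tau ← beta ← sigma → zeta → phi
  lam is a chain here and lam is conditioned on, so the path is blocked at lam.
Every path is blocked, so rho and phi are d-separated given {lam, sigma, tau, zeta}.

Yes — rho and phi are d-separated given {lam, sigma, tau, zeta}.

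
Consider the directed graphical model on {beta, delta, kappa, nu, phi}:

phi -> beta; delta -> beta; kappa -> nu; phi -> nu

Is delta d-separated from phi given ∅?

Yes

Only one path connects delta and phi:
Path 1: delta → beta ← phi
  beta is a collider here and neither beta nor any of its descendants is conditioned on, so the collider stays closed — the path is blocked at beta.
Since every path is blocked, d-separation holds.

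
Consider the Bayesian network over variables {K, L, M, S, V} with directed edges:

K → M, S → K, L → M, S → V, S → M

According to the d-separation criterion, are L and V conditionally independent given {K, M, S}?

Yes

Enumerating the 2 paths from L to V and testing each for blocking by {K, M, S}:
Path 1: L → M ← S → V
  S is a fork here and S is conditioned on, so the path is blocked at S.
Path 2: L → M ← K ← S → V
  K is a chain here and K is conditioned on, so the path is blocked at K.
All paths are blocked; L ⊥ V | {K, M, S} holds.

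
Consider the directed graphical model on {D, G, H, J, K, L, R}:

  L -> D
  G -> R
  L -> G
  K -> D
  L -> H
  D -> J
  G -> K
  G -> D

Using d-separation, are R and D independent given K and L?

No

There are 3 undirected paths between R and D; checking each against the conditioning set {K, L}:
Path 1: R ← G ← L → D
  L is a fork here and L is conditioned on, so the path is blocked at L.
Path 2: R ← G → K → D
  K is a chain here and K is conditioned on, so the path is blocked at K.
Path 3: R ← G → D
  G is a fork and G is not conditioned on — no node blocks this path, so it is active.
Because an active path exists, R and D are not d-separated.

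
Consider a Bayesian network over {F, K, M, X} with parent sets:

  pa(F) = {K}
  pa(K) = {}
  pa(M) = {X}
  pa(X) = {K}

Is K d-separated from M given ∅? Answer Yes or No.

No

There is one path between K and M:
Path 1: K → X → M
  X is a chain and X is not conditioned on — no node blocks this path, so it is active.
At least one path is unblocked, so d-separation fails.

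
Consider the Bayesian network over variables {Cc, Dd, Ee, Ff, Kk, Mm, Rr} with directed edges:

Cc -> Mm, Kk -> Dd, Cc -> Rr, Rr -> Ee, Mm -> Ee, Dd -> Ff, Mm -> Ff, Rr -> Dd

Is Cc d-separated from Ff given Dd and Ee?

No

There are 4 undirected paths between Cc and Ff; checking each against the conditioning set {Dd, Ee}:
  1. Cc → Rr → Dd → Ff — Rr:chain[open]; Dd:chain[blocks] ⇒ blocked
  2. Cc → Rr → Ee ← Mm → Ff — Rr:chain[open]; Ee:collider[open]; Mm:fork[open] ⇒ active
  3. Cc → Mm → Ff — Mm:chain[open] ⇒ active
  4. Cc → Mm → Ee ← Rr → Dd → Ff — Mm:chain[open]; Ee:collider[open]; Rr:fork[open]; Dd:chain[blocks] ⇒ blocked
Since the path Cc → Rr → Ee ← Mm → Ff is active, Cc and Ff are not d-separated given {Dd, Ee}.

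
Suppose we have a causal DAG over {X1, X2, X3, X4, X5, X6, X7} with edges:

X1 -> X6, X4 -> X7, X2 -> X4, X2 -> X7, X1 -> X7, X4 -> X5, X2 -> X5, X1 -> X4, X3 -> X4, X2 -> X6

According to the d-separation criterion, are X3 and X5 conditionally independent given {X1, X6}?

We examine all 6 paths between X3 and X5:
Path 1: X3 → X4 → X7 ← X1 → X6 ← X2 → X5
  X7 is a collider here and neither X7 nor any of its descendants is conditioned on, so the collider stays closed — the path is blocked at X7.
Path 2: X3 → X4 → X7 ← X2 → X5
  X7 is a collider here and neither X7 nor any of its descendants is conditioned on, so the collider stays closed — the path is blocked at X7.
Path 3: X3 → X4 ← X1 → X7 ← X2 → X5
  X4 is a collider here and neither X4 nor any of its descendants is conditioned on, so the collider stays closed — the path is blocked at X4.
Path 4: X3 → X4 ← X1 → X6 ← X2 → X5
  X4 is a collider here and neither X4 nor any of its descendants is conditioned on, so the collider stays closed — the path is blocked at X4.
Path 5: X3 → X4 → X5
  X4 is a chain and X4 is not conditioned on — no node blocks this path, so it is active.
Path 6: X3 → X4 ← X2 → X5
  X4 is a collider here and neither X4 nor any of its descendants is conditioned on, so the collider stays closed — the path is blocked at X4.
Because an active path exists, X3 and X5 are not d-separated.

No — X3 and X5 are not d-separated given {X1, X6}.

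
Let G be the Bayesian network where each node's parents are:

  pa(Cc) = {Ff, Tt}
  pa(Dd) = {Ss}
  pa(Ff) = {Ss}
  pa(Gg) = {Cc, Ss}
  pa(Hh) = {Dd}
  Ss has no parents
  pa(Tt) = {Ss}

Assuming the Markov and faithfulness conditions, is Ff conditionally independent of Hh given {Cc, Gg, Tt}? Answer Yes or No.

No

3 paths connect Ff and Hh; each must be blocked for d-separation to hold:
Path 1: Ff → Cc → Gg ← Ss → Dd → Hh
  Cc is a chain here and Cc is conditioned on, so the path is blocked at Cc.
Path 2: Ff → Cc ← Tt ← Ss → Dd → Hh
  Tt is a chain here and Tt is conditioned on, so the path is blocked at Tt.
Path 3: Ff ← Ss → Dd → Hh
  Ss is a fork and Ss is not conditioned on; Dd is a chain and Dd is not conditioned on — no node blocks this path, so it is active.
Since the path Ff ← Ss → Dd → Hh is active, Ff and Hh are not d-separated given {Cc, Gg, Tt}.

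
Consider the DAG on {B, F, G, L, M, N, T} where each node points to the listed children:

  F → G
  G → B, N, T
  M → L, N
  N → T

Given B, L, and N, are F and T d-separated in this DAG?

No

We examine all 2 paths between F and T:
  1. F → G → T — G:chain[open] ⇒ active
  2. F → G → N → T — G:chain[open]; N:chain[blocks] ⇒ blocked
At least one path is unblocked, so d-separation fails.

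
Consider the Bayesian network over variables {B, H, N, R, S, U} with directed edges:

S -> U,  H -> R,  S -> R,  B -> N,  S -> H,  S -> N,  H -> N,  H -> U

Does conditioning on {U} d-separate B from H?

We examine all 4 paths between B and H:
Path 1: B → N ← S → U ← H
  N is a collider here and neither N nor any of its descendants is conditioned on, so the collider stays closed — the path is blocked at N.
Path 2: B → N ← S → R ← H
  N is a collider here and neither N nor any of its descendants is conditioned on, so the collider stays closed — the path is blocked at N.
Path 3: B → N ← S → H
  N is a collider here and neither N nor any of its descendants is conditioned on, so the collider stays closed — the path is blocked at N.
Path 4: B → N ← H
  N is a collider here and neither N nor any of its descendants is conditioned on, so the collider stays closed — the path is blocked at N.
All paths are blocked; B ⊥ H | {U} holds.

Yes — B and H are d-separated given {U}.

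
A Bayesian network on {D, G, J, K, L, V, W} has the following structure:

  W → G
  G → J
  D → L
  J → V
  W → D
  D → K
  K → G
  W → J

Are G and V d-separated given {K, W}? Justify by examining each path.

3 paths connect G and V; each must be blocked for d-separation to hold:
Path 1: G → J → V
  J is a chain and J is not conditioned on — no node blocks this path, so it is active.
Path 2: G ← W → J → V
  W is a fork here and W is conditioned on, so the path is blocked at W.
Path 3: G ← K ← D ← W → J → V
  K is a chain here and K is conditioned on, so the path is blocked at K.
Since the path G → J → V is active, G and V are not d-separated given {K, W}.

No — G and V are not d-separated given {K, W}.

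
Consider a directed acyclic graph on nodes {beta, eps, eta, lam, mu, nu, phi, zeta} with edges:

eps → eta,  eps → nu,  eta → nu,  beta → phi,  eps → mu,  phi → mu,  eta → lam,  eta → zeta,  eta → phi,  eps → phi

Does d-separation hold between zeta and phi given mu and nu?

No

Enumerating the 5 paths from zeta to phi and testing each for blocking by {mu, nu}:
  1. zeta ← eta → nu ← eps → mu ← phi — eta:fork[open]; nu:collider[open]; eps:fork[open]; mu:collider[open] ⇒ active
  2. zeta ← eta → nu ← eps → phi — eta:fork[open]; nu:collider[open]; eps:fork[open] ⇒ active
  3. zeta ← eta ← eps → mu ← phi — eta:chain[open]; eps:fork[open]; mu:collider[open] ⇒ active
  4. zeta ← eta ← eps → phi — eta:chain[open]; eps:fork[open] ⇒ active
  5. zeta ← eta → phi — eta:fork[open] ⇒ active
Because an active path exists, zeta and phi are not d-separated.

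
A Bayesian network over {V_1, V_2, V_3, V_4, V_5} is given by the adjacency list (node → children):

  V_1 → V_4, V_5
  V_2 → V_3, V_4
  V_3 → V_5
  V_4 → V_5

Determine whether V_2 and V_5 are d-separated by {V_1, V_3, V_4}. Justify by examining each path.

Yes

Enumerating the 3 paths from V_2 to V_5 and testing each for blocking by {V_1, V_3, V_4}:
Path 1: V_2 → V_4 ← V_1 → V_5
  V_1 is a fork here and V_1 is conditioned on, so the path is blocked at V_1.
Path 2: V_2 → V_4 → V_5
  V_4 is a chain here and V_4 is conditioned on, so the path is blocked at V_4.
Path 3: V_2 → V_3 → V_5
  V_3 is a chain here and V_3 is conditioned on, so the path is blocked at V_3.
All paths are blocked; V_2 ⊥ V_5 | {V_1, V_3, V_4} holds.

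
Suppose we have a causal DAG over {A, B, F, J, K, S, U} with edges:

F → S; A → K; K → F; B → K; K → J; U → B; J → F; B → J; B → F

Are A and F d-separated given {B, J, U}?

5 paths connect A and F; each must be blocked for d-separation to hold:
Path 1: A → K ← B → F
  B is a fork here and B is conditioned on, so the path is blocked at B.
Path 2: A → K ← B → J → F
  B is a fork here and B is conditioned on, so the path is blocked at B.
Path 3: A → K → F
  K is a chain and K is not conditioned on — no node blocks this path, so it is active.
Path 4: A → K → J ← B → F
  B is a fork here and B is conditioned on, so the path is blocked at B.
Path 5: A → K → J → F
  J is a chain here and J is conditioned on, so the path is blocked at J.
Because an active path exists, A and F are not d-separated.

No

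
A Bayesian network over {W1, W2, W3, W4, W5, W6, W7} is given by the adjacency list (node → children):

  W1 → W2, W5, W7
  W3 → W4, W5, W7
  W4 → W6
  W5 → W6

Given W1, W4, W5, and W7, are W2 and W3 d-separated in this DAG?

We examine all 3 paths between W2 and W3:
Path 1: W2 ← W1 → W5 ← W3
  W1 is a fork here and W1 is conditioned on, so the path is blocked at W1.
Path 2: W2 ← W1 → W5 → W6 ← W4 ← W3
  W1 is a fork here and W1 is conditioned on, so the path is blocked at W1.
Path 3: W2 ← W1 → W7 ← W3
  W1 is a fork here and W1 is conditioned on, so the path is blocked at W1.
Since every path is blocked, d-separation holds.

Yes — W2 and W3 are d-separated given {W1, W4, W5, W7}.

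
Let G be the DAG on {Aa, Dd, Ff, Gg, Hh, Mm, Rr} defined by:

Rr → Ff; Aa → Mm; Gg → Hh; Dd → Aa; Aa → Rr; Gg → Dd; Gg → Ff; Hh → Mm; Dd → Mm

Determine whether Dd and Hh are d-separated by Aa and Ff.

6 paths connect Dd and Hh; each must be blocked for d-separation to hold:
Path 1: Dd → Aa → Mm ← Hh
  Aa is a chain here and Aa is conditioned on, so the path is blocked at Aa.
Path 2: Dd → Aa → Rr → Ff ← Gg → Hh
  Aa is a chain here and Aa is conditioned on, so the path is blocked at Aa.
Path 3: Dd ← Gg → Hh
  Gg is a fork and Gg is not conditioned on — no node blocks this path, so it is active.
Path 4: Dd ← Gg → Ff ← Rr ← Aa → Mm ← Hh
  Aa is a fork here and Aa is conditioned on, so the path is blocked at Aa.
Path 5: Dd → Mm ← Aa → Rr → Ff ← Gg → Hh
  Mm is a collider here and neither Mm nor any of its descendants is conditioned on, so the collider stays closed — the path is blocked at Mm.
Path 6: Dd → Mm ← Hh
  Mm is a collider here and neither Mm nor any of its descendants is conditioned on, so the collider stays closed — the path is blocked at Mm.
Because an active path exists, Dd and Hh are not d-separated.

No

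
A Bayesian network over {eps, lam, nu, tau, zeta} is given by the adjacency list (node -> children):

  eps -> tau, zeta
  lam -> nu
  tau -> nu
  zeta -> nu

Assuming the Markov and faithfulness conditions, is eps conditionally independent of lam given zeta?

Yes

Enumerating the 2 paths from eps to lam and testing each for blocking by {zeta}:
  1. eps → tau → nu ← lam — tau:chain[open]; nu:collider[blocks] ⇒ blocked
  2. eps → zeta → nu ← lam — zeta:chain[blocks]; nu:collider[blocks] ⇒ blocked
Since every path is blocked, d-separation holds.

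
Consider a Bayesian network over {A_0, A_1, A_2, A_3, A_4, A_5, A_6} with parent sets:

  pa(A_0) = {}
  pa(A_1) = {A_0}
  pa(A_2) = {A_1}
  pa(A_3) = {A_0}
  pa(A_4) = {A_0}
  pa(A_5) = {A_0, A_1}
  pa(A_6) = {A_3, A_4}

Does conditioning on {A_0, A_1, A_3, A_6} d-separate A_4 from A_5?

Yes

Enumerating the 4 paths from A_4 to A_5 and testing each for blocking by {A_0, A_1, A_3, A_6}:
Path 1: A_4 ← A_0 → A_5
  A_0 is a fork here and A_0 is conditioned on, so the path is blocked at A_0.
Path 2: A_4 ← A_0 → A_1 → A_5
  A_0 is a fork here and A_0 is conditioned on, so the path is blocked at A_0.
Path 3: A_4 → A_6 ← A_3 ← A_0 → A_5
  A_3 is a chain here and A_3 is conditioned on, so the path is blocked at A_3.
Path 4: A_4 → A_6 ← A_3 ← A_0 → A_1 → A_5
  A_3 is a chain here and A_3 is conditioned on, so the path is blocked at A_3.
All paths are blocked; A_4 ⊥ A_5 | {A_0, A_1, A_3, A_6} holds.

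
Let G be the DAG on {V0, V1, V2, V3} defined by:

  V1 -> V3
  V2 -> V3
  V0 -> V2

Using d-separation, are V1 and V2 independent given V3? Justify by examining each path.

The only undirected path from V1 to V2 is:
Path 1: V1 → V3 ← V2
  V3 is a collider and V3 is conditioned on, which opens it — no node blocks this path, so it is active.
At least one path is unblocked, so d-separation fails.

No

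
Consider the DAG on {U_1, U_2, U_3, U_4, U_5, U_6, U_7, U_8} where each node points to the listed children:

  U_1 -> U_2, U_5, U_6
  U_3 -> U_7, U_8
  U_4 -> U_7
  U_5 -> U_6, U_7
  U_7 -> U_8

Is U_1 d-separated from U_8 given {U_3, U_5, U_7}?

Enumerating the 4 paths from U_1 to U_8 and testing each for blocking by {U_3, U_5, U_7}:
Path 1: U_1 → U_6 ← U_5 → U_7 → U_8
  U_6 is a collider here and neither U_6 nor any of its descendants is conditioned on, so the collider stays closed — the path is blocked at U_6.
Path 2: U_1 → U_6 ← U_5 → U_7 ← U_3 → U_8
  U_6 is a collider here and neither U_6 nor any of its descendants is conditioned on, so the collider stays closed — the path is blocked at U_6.
Path 3: U_1 → U_5 → U_7 → U_8
  U_5 is a chain here and U_5 is conditioned on, so the path is blocked at U_5.
Path 4: U_1 → U_5 → U_7 ← U_3 → U_8
  U_5 is a chain here and U_5 is conditioned on, so the path is blocked at U_5.
Every path is blocked, so U_1 and U_8 are d-separated given {U_3, U_5, U_7}.

Yes — U_1 and U_8 are d-separated given {U_3, U_5, U_7}.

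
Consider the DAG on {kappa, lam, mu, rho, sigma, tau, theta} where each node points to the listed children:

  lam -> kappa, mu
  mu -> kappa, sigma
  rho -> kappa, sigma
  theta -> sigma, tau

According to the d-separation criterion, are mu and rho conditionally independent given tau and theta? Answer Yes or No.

Yes — mu and rho are d-separated given {tau, theta}.

We examine all 3 paths between mu and rho:
  1. mu → kappa ← rho — kappa:collider[blocks] ⇒ blocked
  2. mu → sigma ← rho — sigma:collider[blocks] ⇒ blocked
  3. mu ← lam → kappa ← rho — lam:fork[open]; kappa:collider[blocks] ⇒ blocked
All paths are blocked; mu ⊥ rho | {tau, theta} holds.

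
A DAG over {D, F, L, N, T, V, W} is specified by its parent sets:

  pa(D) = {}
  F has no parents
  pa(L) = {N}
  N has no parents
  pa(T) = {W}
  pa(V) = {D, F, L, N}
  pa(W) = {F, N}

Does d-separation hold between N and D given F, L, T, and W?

There are 3 undirected paths between N and D; checking each against the conditioning set {F, L, T, W}:
  1. N → V ← D — V:collider[blocks] ⇒ blocked
  2. N → L → V ← D — L:chain[blocks]; V:collider[blocks] ⇒ blocked
  3. N → W ← F → V ← D — W:collider[open]; F:fork[blocks]; V:collider[blocks] ⇒ blocked
Since every path is blocked, d-separation holds.

Yes — N and D are d-separated given {F, L, T, W}.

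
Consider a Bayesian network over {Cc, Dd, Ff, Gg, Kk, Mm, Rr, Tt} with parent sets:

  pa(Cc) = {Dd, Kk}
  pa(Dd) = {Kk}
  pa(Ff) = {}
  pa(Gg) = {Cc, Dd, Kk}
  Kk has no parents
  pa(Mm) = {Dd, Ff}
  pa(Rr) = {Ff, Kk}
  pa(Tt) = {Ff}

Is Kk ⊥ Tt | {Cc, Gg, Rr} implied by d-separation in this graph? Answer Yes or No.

There are 6 undirected paths between Kk and Tt; checking each against the conditioning set {Cc, Gg, Rr}:
Path 1: Kk → Cc ← Dd → Mm ← Ff → Tt
  Mm is a collider here and neither Mm nor any of its descendants is conditioned on, so the collider stays closed — the path is blocked at Mm.
Path 2: Kk → Cc → Gg ← Dd → Mm ← Ff → Tt
  Cc is a chain here and Cc is conditioned on, so the path is blocked at Cc.
Path 3: Kk → Dd → Mm ← Ff → Tt
  Mm is a collider here and neither Mm nor any of its descendants is conditioned on, so the collider stays closed — the path is blocked at Mm.
Path 4: Kk → Rr ← Ff → Tt
  Rr is a collider and Rr is conditioned on, which opens it; Ff is a fork and Ff is not conditioned on — no node blocks this path, so it is active.
Path 5: Kk → Gg ← Cc ← Dd → Mm ← Ff → Tt
  Cc is a chain here and Cc is conditioned on, so the path is blocked at Cc.
Path 6: Kk → Gg ← Dd → Mm ← Ff → Tt
  Mm is a collider here and neither Mm nor any of its descendants is conditioned on, so the collider stays closed — the path is blocked at Mm.
At least one path is unblocked, so d-separation fails.

No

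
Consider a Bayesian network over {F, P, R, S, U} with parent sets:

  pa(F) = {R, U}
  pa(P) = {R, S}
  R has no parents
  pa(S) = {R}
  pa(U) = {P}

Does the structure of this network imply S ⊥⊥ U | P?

Yes — S and U are d-separated given {P}.

There are 4 undirected paths between S and U; checking each against the conditioning set {P}:
Path 1: S → P → U
  P is a chain here and P is conditioned on, so the path is blocked at P.
Path 2: S → P ← R → F ← U
  F is a collider here and neither F nor any of its descendants is conditioned on, so the collider stays closed — the path is blocked at F.
Path 3: S ← R → P → U
  P is a chain here and P is conditioned on, so the path is blocked at P.
Path 4: S ← R → F ← U
  F is a collider here and neither F nor any of its descendants is conditioned on, so the collider stays closed — the path is blocked at F.
Since every path is blocked, d-separation holds.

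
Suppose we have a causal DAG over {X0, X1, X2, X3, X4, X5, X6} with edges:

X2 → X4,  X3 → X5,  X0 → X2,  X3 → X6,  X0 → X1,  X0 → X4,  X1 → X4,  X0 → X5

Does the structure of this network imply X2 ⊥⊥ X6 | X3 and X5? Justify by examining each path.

Yes — X2 and X6 are d-separated given {X3, X5}.

Enumerating the 3 paths from X2 to X6 and testing each for blocking by {X3, X5}:
Path 1: X2 ← X0 → X5 ← X3 → X6
  X3 is a fork here and X3 is conditioned on, so the path is blocked at X3.
Path 2: X2 → X4 ← X0 → X5 ← X3 → X6
  X4 is a collider here and neither X4 nor any of its descendants is conditioned on, so the collider stays closed — the path is blocked at X4.
Path 3: X2 → X4 ← X1 ← X0 → X5 ← X3 → X6
  X4 is a collider here and neither X4 nor any of its descendants is conditioned on, so the collider stays closed — the path is blocked at X4.
Every path is blocked, so X2 and X6 are d-separated given {X3, X5}.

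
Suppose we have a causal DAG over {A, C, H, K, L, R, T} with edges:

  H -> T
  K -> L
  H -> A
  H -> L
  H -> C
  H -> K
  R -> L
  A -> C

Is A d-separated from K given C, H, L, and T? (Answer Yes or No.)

Yes — A and K are d-separated given {C, H, L, T}.

There are 4 undirected paths between A and K; checking each against the conditioning set {C, H, L, T}:
Path 1: A → C ← H → K
  H is a fork here and H is conditioned on, so the path is blocked at H.
Path 2: A → C ← H → L ← K
  H is a fork here and H is conditioned on, so the path is blocked at H.
Path 3: A ← H → K
  H is a fork here and H is conditioned on, so the path is blocked at H.
Path 4: A ← H → L ← K
  H is a fork here and H is conditioned on, so the path is blocked at H.
Every path is blocked, so A and K are d-separated given {C, H, L, T}.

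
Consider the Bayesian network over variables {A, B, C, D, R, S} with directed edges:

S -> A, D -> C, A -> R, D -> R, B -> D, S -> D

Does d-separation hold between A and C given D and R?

There are 2 undirected paths between A and C; checking each against the conditioning set {D, R}:
  1. A → R ← D → C — R:collider[open]; D:fork[blocks] ⇒ blocked
  2. A ← S → D → C — S:fork[open]; D:chain[blocks] ⇒ blocked
Every path is blocked, so A and C are d-separated given {D, R}.

Yes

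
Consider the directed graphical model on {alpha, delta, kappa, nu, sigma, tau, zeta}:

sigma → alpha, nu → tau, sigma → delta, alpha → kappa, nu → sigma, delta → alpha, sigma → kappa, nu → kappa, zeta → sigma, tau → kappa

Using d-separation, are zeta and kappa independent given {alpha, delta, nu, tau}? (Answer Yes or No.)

There are 5 undirected paths between zeta and kappa; checking each against the conditioning set {alpha, delta, nu, tau}:
Path 1: zeta → sigma → alpha → kappa
  alpha is a chain here and alpha is conditioned on, so the path is blocked at alpha.
Path 2: zeta → sigma ← nu → kappa
  nu is a fork here and nu is conditioned on, so the path is blocked at nu.
Path 3: zeta → sigma ← nu → tau → kappa
  nu is a fork here and nu is conditioned on, so the path is blocked at nu.
Path 4: zeta → sigma → kappa
  sigma is a chain and sigma is not conditioned on — no node blocks this path, so it is active.
Path 5: zeta → sigma → delta → alpha → kappa
  delta is a chain here and delta is conditioned on, so the path is blocked at delta.
At least one path is unblocked, so d-separation fails.

No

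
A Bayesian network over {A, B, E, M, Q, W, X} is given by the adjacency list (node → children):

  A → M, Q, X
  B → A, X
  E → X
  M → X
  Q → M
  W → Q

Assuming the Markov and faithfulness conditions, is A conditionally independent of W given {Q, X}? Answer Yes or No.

No — A and W are not d-separated given {Q, X}.

There are 4 undirected paths between A and W; checking each against the conditioning set {Q, X}:
Path 1: A → X ← M ← Q ← W
  Q is a chain here and Q is conditioned on, so the path is blocked at Q.
Path 2: A → Q ← W
  Q is a collider and Q is conditioned on, which opens it — no node blocks this path, so it is active.
Path 3: A → M ← Q ← W
  Q is a chain here and Q is conditioned on, so the path is blocked at Q.
Path 4: A ← B → X ← M ← Q ← W
  Q is a chain here and Q is conditioned on, so the path is blocked at Q.
Because an active path exists, A and W are not d-separated.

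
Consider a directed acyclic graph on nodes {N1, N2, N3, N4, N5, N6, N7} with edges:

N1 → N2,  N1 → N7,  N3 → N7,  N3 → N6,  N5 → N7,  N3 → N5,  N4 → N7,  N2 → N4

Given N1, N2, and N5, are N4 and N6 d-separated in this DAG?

4 paths connect N4 and N6; each must be blocked for d-separation to hold:
Path 1: N4 → N7 ← N3 → N6
  N7 is a collider here and neither N7 nor any of its descendants is conditioned on, so the collider stays closed — the path is blocked at N7.
Path 2: N4 → N7 ← N5 ← N3 → N6
  N7 is a collider here and neither N7 nor any of its descendants is conditioned on, so the collider stays closed — the path is blocked at N7.
Path 3: N4 ← N2 ← N1 → N7 ← N3 → N6
  N2 is a chain here and N2 is conditioned on, so the path is blocked at N2.
Path 4: N4 ← N2 ← N1 → N7 ← N5 ← N3 → N6
  N2 is a chain here and N2 is conditioned on, so the path is blocked at N2.
Every path is blocked, so N4 and N6 are d-separated given {N1, N2, N5}.

Yes — N4 and N6 are d-separated given {N1, N2, N5}.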